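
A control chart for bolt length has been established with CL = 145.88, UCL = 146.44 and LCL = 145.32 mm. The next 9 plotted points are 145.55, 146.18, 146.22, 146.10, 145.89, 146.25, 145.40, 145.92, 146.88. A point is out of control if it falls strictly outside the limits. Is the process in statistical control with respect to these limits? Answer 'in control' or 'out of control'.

out of control

Compare each point to [145.32, 146.44]: sample 9 = 146.88 > UCL.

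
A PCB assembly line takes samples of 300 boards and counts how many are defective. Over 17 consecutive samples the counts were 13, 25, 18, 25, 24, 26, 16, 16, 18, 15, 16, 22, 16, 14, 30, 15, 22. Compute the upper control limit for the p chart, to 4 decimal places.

0.1076

p̄ = Σdᵢ / (k·n) = 331 / (17 × 300) = 0.06490
UCL = p̄ + 3·√(p̄(1−p̄)/n) = 0.06490 + 3 × √(0.06490×0.93510/300) = 0.06490 + 3 × 0.01422 = 0.10757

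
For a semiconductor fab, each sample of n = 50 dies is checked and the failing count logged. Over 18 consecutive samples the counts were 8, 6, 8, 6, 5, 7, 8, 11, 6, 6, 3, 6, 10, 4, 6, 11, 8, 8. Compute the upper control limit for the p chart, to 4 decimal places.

0.2888

p̄ = Σdᵢ / (k·n) = 127 / (18 × 50) = 0.14111
UCL = p̄ + 3·√(p̄(1−p̄)/n) = 0.14111 + 3 × √(0.14111×0.85889/50) = 0.14111 + 3 × 0.04923 = 0.28881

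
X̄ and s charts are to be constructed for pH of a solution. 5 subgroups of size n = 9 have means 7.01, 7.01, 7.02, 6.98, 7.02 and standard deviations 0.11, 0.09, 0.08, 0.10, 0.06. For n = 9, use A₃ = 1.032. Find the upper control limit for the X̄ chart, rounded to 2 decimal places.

7.10

X̄̄ = (7.01 + 7.01 + 7.02 + 6.98 + 7.02) / 5 = 7.0080
s̄ = (0.11 + 0.09 + 0.08 + 0.10 + 0.06) / 5 = 0.0880
UCL = X̄̄ + A₃·s̄ = 7.0080 + 1.032 × 0.0880 = 7.0988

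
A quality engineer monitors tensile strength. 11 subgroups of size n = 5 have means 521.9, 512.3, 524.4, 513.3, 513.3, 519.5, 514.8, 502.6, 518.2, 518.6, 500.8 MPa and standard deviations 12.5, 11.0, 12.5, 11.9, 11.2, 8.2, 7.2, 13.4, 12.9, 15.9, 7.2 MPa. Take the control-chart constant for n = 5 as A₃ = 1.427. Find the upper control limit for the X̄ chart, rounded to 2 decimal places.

530.59

X̄̄ = (521.9 + 512.3 + 524.4 + 513.3 + 513.3 + 519.5 + 514.8 + 502.6 + 518.2 + 518.6 + 500.8) / 11 = 514.5182
s̄ = (12.5 + 11.0 + 12.5 + 11.9 + 11.2 + 8.2 + 7.2 + 13.4 + 12.9 + 15.9 + 7.2) / 11 = 11.2636
UCL = X̄̄ + A₃·s̄ = 514.5182 + 1.427 × 11.2636 = 530.5914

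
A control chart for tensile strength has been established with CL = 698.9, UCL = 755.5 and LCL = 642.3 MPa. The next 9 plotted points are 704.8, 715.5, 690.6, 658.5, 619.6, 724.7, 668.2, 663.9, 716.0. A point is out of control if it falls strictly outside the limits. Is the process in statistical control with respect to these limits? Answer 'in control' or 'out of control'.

Compare each point to [642.3, 755.5]: sample 5 = 619.6 < LCL.

out of control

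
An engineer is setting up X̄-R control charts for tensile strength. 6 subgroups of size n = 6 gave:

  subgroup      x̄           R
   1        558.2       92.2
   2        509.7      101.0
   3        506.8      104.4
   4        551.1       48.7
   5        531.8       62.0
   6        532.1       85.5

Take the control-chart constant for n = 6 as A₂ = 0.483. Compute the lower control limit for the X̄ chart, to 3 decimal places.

491.866

X̄̄ = (558.2 + 509.7 + 506.8 + 551.1 + 531.8 + 532.1) / 6 = 3189.7000 / 6 = 531.6167
R̄ = (92.2 + 101.0 + 104.4 + 48.7 + 62.0 + 85.5) / 6 = 493.8000 / 6 = 82.3000
LCL = X̄̄ − A₂·R̄ = 531.6167 − 0.483 × 82.3000 = 491.8658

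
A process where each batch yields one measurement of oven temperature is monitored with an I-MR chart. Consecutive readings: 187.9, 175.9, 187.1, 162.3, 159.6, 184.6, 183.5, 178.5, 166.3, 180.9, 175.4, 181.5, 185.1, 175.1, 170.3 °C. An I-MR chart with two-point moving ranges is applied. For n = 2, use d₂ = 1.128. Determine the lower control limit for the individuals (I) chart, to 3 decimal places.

X̄ = (187.9 + 175.9 + 187.1 + 162.3 + 159.6 + 184.6 + 183.5 + 178.5 + 166.3 + 180.9 + 175.4 + 181.5 + 185.1 + 175.1 + 170.3) / 15 = 176.9333
Moving ranges: 12.0, 11.2, 24.8, 2.7, 25.0, 1.1, 5.0, 12.2, 14.6, 5.5, 6.1, 3.6, 10.0, 4.8; M̄R̄ = 138.6000 / 14 = 9.9000
LCL = X̄ − 3·M̄R̄/d₂ = 176.9333 − 3 × 9.9000 / 1.128 = 150.6035

150.604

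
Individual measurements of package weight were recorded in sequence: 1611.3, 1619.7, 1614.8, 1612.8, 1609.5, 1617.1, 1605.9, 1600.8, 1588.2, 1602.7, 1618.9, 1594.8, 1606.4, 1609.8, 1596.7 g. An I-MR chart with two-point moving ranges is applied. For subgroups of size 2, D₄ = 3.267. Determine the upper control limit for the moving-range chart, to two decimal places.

32.20

Moving ranges: 8.4, 4.9, 2.0, 3.3, 7.6, 11.2, 5.1, 12.6, 14.5, 16.2, 24.1, 11.6, 3.4, 13.1; M̄R̄ = 138.0000 / 14 = 9.8571
UCL_MR = D₄·M̄R̄ = 3.267 × 9.8571 = 32.2033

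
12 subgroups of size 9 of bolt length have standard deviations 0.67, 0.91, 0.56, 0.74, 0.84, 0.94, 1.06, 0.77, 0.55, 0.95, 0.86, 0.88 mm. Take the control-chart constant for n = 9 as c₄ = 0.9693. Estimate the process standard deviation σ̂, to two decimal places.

0.84

s̄ = (0.67 + 0.91 + 0.56 + 0.74 + 0.84 + 0.94 + 1.06 + 0.77 + 0.55 + 0.95 + 0.86 + 0.88) / 12 = 0.8108
σ̂ = s̄ / c₄ = 0.8108 / 0.9693 = 0.8365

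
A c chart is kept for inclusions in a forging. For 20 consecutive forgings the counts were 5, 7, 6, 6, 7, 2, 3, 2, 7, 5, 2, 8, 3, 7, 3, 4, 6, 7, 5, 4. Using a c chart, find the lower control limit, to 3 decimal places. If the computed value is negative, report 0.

0.000

c̄ = (5 + 7 + 6 + 6 + 7 + 2 + 3 + 2 + 7 + 5 + 2 + 8 + 3 + 7 + 3 + 4 + 6 + 7 + 5 + 4) / 20 = 99 / 20 = 4.9500
LCL = c̄ − 3√c̄ = 4.9500 − 3 × 2.2249 = -1.7246 → 0 (cannot be negative)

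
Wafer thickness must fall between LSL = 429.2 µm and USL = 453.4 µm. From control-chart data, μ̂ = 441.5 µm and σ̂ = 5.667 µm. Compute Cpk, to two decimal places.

Cpu = (USL − μ̂) / (3σ̂) = (453.4 − 441.5) / (3 × 5.667) = 0.7000; Cpl = (μ̂ − LSL) / (3σ̂) = (441.5 − 429.2) / (3 × 5.667) = 0.7235; Cpk = min(Cpu, Cpl) = 0.7000

0.70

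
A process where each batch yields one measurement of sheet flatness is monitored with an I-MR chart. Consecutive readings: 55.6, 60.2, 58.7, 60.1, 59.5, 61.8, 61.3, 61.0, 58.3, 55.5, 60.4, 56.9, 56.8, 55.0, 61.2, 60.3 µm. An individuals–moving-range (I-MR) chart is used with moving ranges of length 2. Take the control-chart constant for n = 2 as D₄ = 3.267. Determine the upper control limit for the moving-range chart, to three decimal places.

Moving ranges: 4.6, 1.5, 1.4, 0.6, 2.3, 0.5, 0.3, 2.7, 2.8, 4.9, 3.5, 0.1, 1.8, 6.2, 0.9; M̄R̄ = 34.1000 / 15 = 2.2733
UCL_MR = D₄·M̄R̄ = 3.267 × 2.2733 = 7.4270

7.427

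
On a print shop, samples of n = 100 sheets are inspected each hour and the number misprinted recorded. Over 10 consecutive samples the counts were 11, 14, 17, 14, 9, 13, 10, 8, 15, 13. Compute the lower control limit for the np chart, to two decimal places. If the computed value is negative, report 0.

p̄ = Σdᵢ / (k·n) = 124 / (10 × 100) = 0.12400
LCL = np̄ − 3·√(np̄(1−p̄)) = 12.4000 − 3 × 3.2958 = 2.5126

2.51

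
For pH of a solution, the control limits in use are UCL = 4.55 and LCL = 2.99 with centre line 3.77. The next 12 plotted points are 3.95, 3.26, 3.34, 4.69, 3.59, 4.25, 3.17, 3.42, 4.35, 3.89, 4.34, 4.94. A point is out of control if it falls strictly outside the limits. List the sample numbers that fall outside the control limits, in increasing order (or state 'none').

4, 12

Compare each point to [2.99, 4.55]: sample 4 = 4.69 > UCL; sample 12 = 4.94 > UCL.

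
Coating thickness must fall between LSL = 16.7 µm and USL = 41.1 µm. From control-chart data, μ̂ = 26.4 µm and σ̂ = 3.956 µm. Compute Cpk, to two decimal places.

Cpu = (USL − μ̂) / (3σ̂) = (41.1 − 26.4) / (3 × 3.956) = 1.2386; Cpl = (μ̂ − LSL) / (3σ̂) = (26.4 − 16.7) / (3 × 3.956) = 0.8173; Cpk = min(Cpu, Cpl) = 0.8173

0.82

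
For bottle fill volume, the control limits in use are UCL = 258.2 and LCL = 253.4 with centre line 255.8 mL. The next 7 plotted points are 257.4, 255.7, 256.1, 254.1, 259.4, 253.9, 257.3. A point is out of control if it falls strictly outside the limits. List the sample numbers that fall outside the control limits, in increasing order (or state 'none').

5

Compare each point to [253.4, 258.2]: sample 5 = 259.4 > UCL.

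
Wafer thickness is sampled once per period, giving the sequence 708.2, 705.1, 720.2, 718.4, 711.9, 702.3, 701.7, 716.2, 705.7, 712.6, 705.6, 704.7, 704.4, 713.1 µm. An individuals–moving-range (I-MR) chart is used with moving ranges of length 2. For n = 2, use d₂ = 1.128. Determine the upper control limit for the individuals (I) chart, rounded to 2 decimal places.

726.78

X̄ = (708.2 + 705.1 + 720.2 + 718.4 + 711.9 + 702.3 + 701.7 + 716.2 + 705.7 + 712.6 + 705.6 + 704.7 + 704.4 + 713.1) / 14 = 709.2929
Moving ranges: 3.1, 15.1, 1.8, 6.5, 9.6, 0.6, 14.5, 10.5, 6.9, 7.0, 0.9, 0.3, 8.7; M̄R̄ = 85.5000 / 13 = 6.5769
UCL = X̄ + 3·M̄R̄/d₂ = 709.2929 + 3 × 6.5769 / 1.128 = 726.7847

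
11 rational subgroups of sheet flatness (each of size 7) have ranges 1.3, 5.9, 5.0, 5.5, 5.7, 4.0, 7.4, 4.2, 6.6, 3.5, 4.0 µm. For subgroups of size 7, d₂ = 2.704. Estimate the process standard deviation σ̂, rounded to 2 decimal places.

R̄ = (1.3 + 5.9 + 5.0 + 5.5 + 5.7 + 4.0 + 7.4 + 4.2 + 6.6 + 3.5 + 4.0) / 11 = 4.8273
σ̂ = R̄ / d₂ = 4.8273 / 2.704 = 1.7852

1.79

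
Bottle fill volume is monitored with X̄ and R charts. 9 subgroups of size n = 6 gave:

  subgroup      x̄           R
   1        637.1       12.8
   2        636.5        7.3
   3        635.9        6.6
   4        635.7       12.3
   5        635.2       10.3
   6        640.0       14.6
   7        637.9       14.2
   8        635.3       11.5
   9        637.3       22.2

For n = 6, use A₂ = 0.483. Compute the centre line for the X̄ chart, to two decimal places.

X̄̄ = (637.1 + 636.5 + 635.9 + 635.7 + 635.2 + 640.0 + 637.9 + 635.3 + 637.3) / 9 = 5730.9000 / 9 = 636.7667
CL = X̄̄ = 636.7667

636.77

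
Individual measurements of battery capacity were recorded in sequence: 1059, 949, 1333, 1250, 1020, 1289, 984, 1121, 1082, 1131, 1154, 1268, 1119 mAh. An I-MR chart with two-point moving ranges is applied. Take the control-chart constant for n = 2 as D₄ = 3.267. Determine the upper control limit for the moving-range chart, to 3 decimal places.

Moving ranges: 110, 384, 83, 230, 269, 305, 137, 39, 49, 23, 114, 149; M̄R̄ = 1892.0000 / 12 = 157.6667
UCL_MR = D₄·M̄R̄ = 3.267 × 157.6667 = 515.0970

515.097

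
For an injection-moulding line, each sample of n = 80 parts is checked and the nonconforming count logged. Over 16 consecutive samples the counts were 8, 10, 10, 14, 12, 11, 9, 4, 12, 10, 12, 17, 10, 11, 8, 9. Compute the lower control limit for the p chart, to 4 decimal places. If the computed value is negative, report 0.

p̄ = Σdᵢ / (k·n) = 167 / (16 × 80) = 0.13047
LCL = p̄ − 3·√(p̄(1−p̄)/n) = 0.13047 − 3 × 0.03766 = 0.01750

0.0175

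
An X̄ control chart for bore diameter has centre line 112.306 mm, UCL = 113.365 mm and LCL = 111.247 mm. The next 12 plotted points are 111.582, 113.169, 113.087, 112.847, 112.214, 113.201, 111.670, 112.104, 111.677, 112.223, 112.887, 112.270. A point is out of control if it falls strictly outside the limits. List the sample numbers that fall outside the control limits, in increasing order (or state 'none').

none

All 12 points lie within [111.247, 113.365].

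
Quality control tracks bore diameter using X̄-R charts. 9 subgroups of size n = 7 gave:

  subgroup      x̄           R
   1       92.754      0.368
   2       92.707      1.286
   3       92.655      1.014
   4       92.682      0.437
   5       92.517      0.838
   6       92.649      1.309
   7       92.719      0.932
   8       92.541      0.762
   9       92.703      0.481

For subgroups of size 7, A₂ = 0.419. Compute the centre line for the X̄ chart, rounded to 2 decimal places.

92.66

X̄̄ = (92.754 + 92.707 + 92.655 + 92.682 + 92.517 + 92.649 + 92.719 + 92.541 + 92.703) / 9 = 833.9270 / 9 = 92.6586
CL = X̄̄ = 92.6586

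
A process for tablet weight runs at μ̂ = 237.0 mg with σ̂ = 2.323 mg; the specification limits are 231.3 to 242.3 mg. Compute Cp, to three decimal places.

0.789

Cp = (USL − LSL) / (6σ̂) = (242.3 − 231.3) / (6 × 2.323) = 11.0000 / 13.9380 = 0.7892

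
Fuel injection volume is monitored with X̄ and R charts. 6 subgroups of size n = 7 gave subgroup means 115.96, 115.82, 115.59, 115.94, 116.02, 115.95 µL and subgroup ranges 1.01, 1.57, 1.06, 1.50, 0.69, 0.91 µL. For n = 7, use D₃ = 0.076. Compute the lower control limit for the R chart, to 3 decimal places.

0.085

R̄ = (1.01 + 1.57 + 1.06 + 1.50 + 0.69 + 0.91) / 6 = 6.7400 / 6 = 1.1233
LCL_R = D₃·R̄ = 0.076 × 1.1233 = 0.0854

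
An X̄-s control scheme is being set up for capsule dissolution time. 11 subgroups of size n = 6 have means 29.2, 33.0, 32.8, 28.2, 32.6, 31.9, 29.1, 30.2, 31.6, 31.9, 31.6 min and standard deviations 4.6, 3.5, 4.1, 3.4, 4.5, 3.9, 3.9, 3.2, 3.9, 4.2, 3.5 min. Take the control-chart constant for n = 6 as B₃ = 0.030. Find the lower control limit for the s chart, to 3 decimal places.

0.116

s̄ = (4.6 + 3.5 + 4.1 + 3.4 + 4.5 + 3.9 + 3.9 + 3.2 + 3.9 + 4.2 + 3.5) / 11 = 3.8818
LCL_s = B₃·s̄ = 0.030 × 3.8818 = 0.1165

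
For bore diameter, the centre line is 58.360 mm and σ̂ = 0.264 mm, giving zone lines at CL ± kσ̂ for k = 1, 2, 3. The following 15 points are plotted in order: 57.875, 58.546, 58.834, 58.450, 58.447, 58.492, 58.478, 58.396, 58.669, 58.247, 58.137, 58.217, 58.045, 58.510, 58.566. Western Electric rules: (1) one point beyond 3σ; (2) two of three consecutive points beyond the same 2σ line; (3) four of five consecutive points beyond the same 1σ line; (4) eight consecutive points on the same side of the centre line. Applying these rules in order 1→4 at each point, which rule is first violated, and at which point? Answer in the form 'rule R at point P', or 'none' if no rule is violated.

Zone of each point (C = within 1σ̂, B = 1σ̂–2σ̂, A = 2σ̂–3σ̂, * = beyond 3σ̂; sign = side of CL): 1:-B, 2:+C, 3:+B, 4:+C, 5:+C, 6:+C, 7:+C, 8:+C, 9:+B, 10:-C, 11:-C, 12:-C, 13:-B, 14:+C, 15:+C
Rule 4 (eight consecutive points on the same side of the centre line) is satisfied at point 9.

rule 4 at point 9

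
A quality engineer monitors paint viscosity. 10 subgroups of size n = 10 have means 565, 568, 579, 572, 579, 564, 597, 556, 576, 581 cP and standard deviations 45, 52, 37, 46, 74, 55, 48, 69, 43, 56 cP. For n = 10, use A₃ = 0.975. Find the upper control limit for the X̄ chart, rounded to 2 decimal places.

624.89

X̄̄ = (565 + 568 + 579 + 572 + 579 + 564 + 597 + 556 + 576 + 581) / 10 = 573.7000
s̄ = (45 + 52 + 37 + 46 + 74 + 55 + 48 + 69 + 43 + 56) / 10 = 52.5000
UCL = X̄̄ + A₃·s̄ = 573.7000 + 0.975 × 52.5000 = 624.8875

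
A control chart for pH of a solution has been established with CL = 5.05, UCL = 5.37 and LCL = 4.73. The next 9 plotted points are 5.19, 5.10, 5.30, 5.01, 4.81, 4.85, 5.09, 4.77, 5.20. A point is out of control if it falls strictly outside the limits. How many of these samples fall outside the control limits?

0

All 9 points lie within [4.73, 5.37].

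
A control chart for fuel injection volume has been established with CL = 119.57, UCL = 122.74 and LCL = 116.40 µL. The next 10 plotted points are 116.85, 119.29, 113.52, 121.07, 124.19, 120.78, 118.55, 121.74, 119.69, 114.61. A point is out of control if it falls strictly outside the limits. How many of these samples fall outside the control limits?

3

Compare each point to [116.40, 122.74]: sample 3 = 113.52 < LCL; sample 5 = 124.19 > UCL; sample 10 = 114.61 < LCL.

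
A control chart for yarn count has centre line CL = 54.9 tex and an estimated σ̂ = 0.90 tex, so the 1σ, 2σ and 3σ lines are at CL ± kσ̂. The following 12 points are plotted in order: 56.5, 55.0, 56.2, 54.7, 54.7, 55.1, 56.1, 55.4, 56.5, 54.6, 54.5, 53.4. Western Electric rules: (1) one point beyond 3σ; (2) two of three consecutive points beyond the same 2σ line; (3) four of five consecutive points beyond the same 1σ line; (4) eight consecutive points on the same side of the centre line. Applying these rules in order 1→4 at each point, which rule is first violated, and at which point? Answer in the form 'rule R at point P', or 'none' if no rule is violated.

none

Zone of each point (C = within 1σ̂, B = 1σ̂–2σ̂, A = 2σ̂–3σ̂, * = beyond 3σ̂; sign = side of CL): 1:+B, 2:+C, 3:+B, 4:-C, 5:-C, 6:+C, 7:+B, 8:+C, 9:+B, 10:-C, 11:-C, 12:-B
No rule fires across all 12 points.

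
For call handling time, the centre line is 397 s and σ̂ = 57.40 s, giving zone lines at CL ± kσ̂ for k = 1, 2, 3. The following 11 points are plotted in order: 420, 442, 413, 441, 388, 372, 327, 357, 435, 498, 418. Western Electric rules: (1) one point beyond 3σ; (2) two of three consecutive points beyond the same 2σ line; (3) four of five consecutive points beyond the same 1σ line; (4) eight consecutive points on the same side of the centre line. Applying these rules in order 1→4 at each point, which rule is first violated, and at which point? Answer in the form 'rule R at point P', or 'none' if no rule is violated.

Zone of each point (C = within 1σ̂, B = 1σ̂–2σ̂, A = 2σ̂–3σ̂, * = beyond 3σ̂; sign = side of CL): 1:+C, 2:+C, 3:+C, 4:+C, 5:-C, 6:-C, 7:-B, 8:-C, 9:+C, 10:+B, 11:+C
No rule fires across all 11 points.

none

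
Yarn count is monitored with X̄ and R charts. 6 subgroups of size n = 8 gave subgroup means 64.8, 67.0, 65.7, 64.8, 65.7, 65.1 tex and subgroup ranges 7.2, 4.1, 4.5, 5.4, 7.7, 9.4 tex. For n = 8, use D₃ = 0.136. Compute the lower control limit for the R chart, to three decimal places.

R̄ = (7.2 + 4.1 + 4.5 + 5.4 + 7.7 + 9.4) / 6 = 38.3000 / 6 = 6.3833
LCL_R = D₃·R̄ = 0.136 × 6.3833 = 0.8681

0.868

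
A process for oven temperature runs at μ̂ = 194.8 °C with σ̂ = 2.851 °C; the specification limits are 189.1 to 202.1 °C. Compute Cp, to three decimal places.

Cp = (USL − LSL) / (6σ̂) = (202.1 − 189.1) / (6 × 2.851) = 13.0000 / 17.1060 = 0.7600

0.760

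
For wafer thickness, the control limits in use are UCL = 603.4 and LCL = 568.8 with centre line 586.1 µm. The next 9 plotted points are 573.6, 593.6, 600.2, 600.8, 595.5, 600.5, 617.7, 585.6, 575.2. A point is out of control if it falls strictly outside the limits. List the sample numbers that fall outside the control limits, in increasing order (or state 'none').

Compare each point to [568.8, 603.4]: sample 7 = 617.7 > UCL.

7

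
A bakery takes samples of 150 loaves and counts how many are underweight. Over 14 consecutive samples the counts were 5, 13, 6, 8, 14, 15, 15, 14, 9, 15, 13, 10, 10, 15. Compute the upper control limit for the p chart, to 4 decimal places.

p̄ = Σdᵢ / (k·n) = 162 / (14 × 150) = 0.07714
UCL = p̄ + 3·√(p̄(1−p̄)/n) = 0.07714 + 3 × √(0.07714×0.92286/150) = 0.07714 + 3 × 0.02179 = 0.14250

0.1425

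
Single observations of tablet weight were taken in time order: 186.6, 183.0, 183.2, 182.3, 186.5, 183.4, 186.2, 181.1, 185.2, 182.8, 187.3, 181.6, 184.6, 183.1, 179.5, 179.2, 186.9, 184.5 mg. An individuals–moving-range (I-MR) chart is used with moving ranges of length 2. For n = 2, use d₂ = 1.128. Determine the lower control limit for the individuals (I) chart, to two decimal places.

X̄ = (186.6 + 183.0 + 183.2 + 182.3 + 186.5 + 183.4 + 186.2 + 181.1 + 185.2 + 182.8 + 187.3 + 181.6 + 184.6 + 183.1 + 179.5 + 179.2 + 186.9 + 184.5) / 18 = 183.7222
Moving ranges: 3.6, 0.2, 0.9, 4.2, 3.1, 2.8, 5.1, 4.1, 2.4, 4.5, 5.7, 3.0, 1.5, 3.6, 0.3, 7.7, 2.4; M̄R̄ = 55.1000 / 17 = 3.2412
LCL = X̄ − 3·M̄R̄/d₂ = 183.7222 − 3 × 3.2412 / 1.128 = 175.1021

175.10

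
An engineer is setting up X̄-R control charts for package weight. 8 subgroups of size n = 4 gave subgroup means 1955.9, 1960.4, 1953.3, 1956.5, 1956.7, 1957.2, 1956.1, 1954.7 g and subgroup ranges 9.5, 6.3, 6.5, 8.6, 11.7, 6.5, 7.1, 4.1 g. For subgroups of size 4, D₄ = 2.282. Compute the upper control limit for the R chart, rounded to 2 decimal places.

R̄ = (9.5 + 6.3 + 6.5 + 8.6 + 11.7 + 6.5 + 7.1 + 4.1) / 8 = 60.3000 / 8 = 7.5375
UCL_R = D₄·R̄ = 2.282 × 7.5375 = 17.2006

17.20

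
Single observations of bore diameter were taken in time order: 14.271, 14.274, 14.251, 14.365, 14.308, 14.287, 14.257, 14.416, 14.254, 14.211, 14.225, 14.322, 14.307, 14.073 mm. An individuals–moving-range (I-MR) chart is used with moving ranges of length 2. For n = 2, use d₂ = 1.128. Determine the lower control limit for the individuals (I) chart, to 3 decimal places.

X̄ = (14.271 + 14.274 + 14.251 + 14.365 + 14.308 + 14.287 + 14.257 + 14.416 + 14.254 + 14.211 + 14.225 + 14.322 + 14.307 + 14.073) / 14 = 14.2729
Moving ranges: 0.003, 0.023, 0.114, 0.057, 0.021, 0.030, 0.159, 0.162, 0.043, 0.014, 0.097, 0.015, 0.234; M̄R̄ = 0.9720 / 13 = 0.0748
LCL = X̄ − 3·M̄R̄/d₂ = 14.2729 − 3 × 0.0748 / 1.128 = 14.0741

14.074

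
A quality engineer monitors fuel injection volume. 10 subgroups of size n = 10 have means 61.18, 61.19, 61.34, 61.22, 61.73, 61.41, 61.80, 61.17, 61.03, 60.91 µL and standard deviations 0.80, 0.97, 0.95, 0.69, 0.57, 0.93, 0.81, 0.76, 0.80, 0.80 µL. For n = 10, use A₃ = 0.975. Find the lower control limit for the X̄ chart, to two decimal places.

X̄̄ = (61.18 + 61.19 + 61.34 + 61.22 + 61.73 + 61.41 + 61.80 + 61.17 + 61.03 + 60.91) / 10 = 61.2980
s̄ = (0.80 + 0.97 + 0.95 + 0.69 + 0.57 + 0.93 + 0.81 + 0.76 + 0.80 + 0.80) / 10 = 0.8080
LCL = X̄̄ − A₃·s̄ = 61.2980 − 0.975 × 0.8080 = 60.5102

60.51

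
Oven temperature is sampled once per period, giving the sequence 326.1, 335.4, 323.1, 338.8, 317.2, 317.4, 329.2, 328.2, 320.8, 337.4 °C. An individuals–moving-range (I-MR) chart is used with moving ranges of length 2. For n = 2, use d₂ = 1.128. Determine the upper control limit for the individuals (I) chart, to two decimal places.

355.70

X̄ = (326.1 + 335.4 + 323.1 + 338.8 + 317.2 + 317.4 + 329.2 + 328.2 + 320.8 + 337.4) / 10 = 327.3600
Moving ranges: 9.3, 12.3, 15.7, 21.6, 0.2, 11.8, 1.0, 7.4, 16.6; M̄R̄ = 95.9000 / 9 = 10.6556
UCL = X̄ + 3·M̄R̄/d₂ = 327.3600 + 3 × 10.6556 / 1.128 = 355.6992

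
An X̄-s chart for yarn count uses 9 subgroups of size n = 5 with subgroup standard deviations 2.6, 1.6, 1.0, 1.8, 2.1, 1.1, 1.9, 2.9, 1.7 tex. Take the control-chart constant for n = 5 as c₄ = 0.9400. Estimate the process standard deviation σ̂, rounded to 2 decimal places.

s̄ = (2.6 + 1.6 + 1.0 + 1.8 + 2.1 + 1.1 + 1.9 + 2.9 + 1.7) / 9 = 1.8556
σ̂ = s̄ / c₄ = 1.8556 / 0.9400 = 1.9740

1.97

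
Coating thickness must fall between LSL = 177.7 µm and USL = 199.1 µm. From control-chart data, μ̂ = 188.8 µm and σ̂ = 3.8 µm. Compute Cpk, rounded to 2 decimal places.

Cpu = (USL − μ̂) / (3σ̂) = (199.1 − 188.8) / (3 × 3.8) = 0.9035; Cpl = (μ̂ − LSL) / (3σ̂) = (188.8 − 177.7) / (3 × 3.8) = 0.9737; Cpk = min(Cpu, Cpl) = 0.9035

0.90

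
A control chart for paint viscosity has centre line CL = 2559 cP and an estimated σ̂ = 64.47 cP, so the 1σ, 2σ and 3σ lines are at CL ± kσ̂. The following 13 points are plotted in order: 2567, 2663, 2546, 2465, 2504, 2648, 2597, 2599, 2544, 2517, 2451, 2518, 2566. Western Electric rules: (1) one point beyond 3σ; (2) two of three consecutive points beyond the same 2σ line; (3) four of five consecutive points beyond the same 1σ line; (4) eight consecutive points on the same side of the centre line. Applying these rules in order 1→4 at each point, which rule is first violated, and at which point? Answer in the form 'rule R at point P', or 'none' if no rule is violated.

none

Zone of each point (C = within 1σ̂, B = 1σ̂–2σ̂, A = 2σ̂–3σ̂, * = beyond 3σ̂; sign = side of CL): 1:+C, 2:+B, 3:-C, 4:-B, 5:-C, 6:+B, 7:+C, 8:+C, 9:-C, 10:-C, 11:-B, 12:-C, 13:+C
No rule fires across all 13 points.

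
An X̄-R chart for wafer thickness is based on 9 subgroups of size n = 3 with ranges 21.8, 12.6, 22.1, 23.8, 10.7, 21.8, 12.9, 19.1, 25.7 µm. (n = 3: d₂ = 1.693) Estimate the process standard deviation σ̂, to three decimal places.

R̄ = (21.8 + 12.6 + 22.1 + 23.8 + 10.7 + 21.8 + 12.9 + 19.1 + 25.7) / 9 = 18.9444
σ̂ = R̄ / d₂ = 18.9444 / 1.693 = 11.1899

11.190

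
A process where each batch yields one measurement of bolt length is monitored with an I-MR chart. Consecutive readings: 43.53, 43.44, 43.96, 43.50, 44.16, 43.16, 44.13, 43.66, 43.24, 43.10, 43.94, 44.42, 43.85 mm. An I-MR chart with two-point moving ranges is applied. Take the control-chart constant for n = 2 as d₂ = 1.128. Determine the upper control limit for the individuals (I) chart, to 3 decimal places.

X̄ = (43.53 + 43.44 + 43.96 + 43.50 + 44.16 + 43.16 + 44.13 + 43.66 + 43.24 + 43.10 + 43.94 + 44.42 + 43.85) / 13 = 43.6992
Moving ranges: 0.09, 0.52, 0.46, 0.66, 1.00, 0.97, 0.47, 0.42, 0.14, 0.84, 0.48, 0.57; M̄R̄ = 6.6200 / 12 = 0.5517
UCL = X̄ + 3·M̄R̄/d₂ = 43.6992 + 3 × 0.5517 / 1.128 = 45.1664

45.166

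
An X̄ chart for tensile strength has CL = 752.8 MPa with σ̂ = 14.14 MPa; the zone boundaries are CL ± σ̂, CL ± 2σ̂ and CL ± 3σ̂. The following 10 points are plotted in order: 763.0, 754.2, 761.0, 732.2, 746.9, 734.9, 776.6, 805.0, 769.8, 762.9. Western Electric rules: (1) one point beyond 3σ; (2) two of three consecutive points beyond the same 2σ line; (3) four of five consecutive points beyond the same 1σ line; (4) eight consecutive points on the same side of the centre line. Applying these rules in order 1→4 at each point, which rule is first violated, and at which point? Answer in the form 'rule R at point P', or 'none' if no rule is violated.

Zone of each point (C = within 1σ̂, B = 1σ̂–2σ̂, A = 2σ̂–3σ̂, * = beyond 3σ̂; sign = side of CL): 1:+C, 2:+C, 3:+C, 4:-B, 5:-C, 6:-B, 7:+B, 8:+*, 9:+B, 10:+C
Rule 1 (one point beyond the 3σ limits) is satisfied at point 8.

rule 1 at point 8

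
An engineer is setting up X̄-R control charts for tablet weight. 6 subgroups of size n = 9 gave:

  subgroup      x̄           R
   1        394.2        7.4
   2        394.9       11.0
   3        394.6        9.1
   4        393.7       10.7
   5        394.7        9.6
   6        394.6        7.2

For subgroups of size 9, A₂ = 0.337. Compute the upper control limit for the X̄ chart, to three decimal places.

X̄̄ = (394.2 + 394.9 + 394.6 + 393.7 + 394.7 + 394.6) / 6 = 2366.7000 / 6 = 394.4500
R̄ = (7.4 + 11.0 + 9.1 + 10.7 + 9.6 + 7.2) / 6 = 55.0000 / 6 = 9.1667
UCL = X̄̄ + A₂·R̄ = 394.4500 + 0.337 × 9.1667 = 397.5392

397.539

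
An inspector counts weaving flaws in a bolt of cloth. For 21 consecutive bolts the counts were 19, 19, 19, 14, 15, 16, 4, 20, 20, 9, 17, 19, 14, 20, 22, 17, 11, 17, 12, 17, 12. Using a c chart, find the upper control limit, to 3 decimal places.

27.803

c̄ = (19 + 19 + 19 + 14 + 15 + 16 + 4 + 20 + 20 + 9 + 17 + 19 + 14 + 20 + 22 + 17 + 11 + 17 + 12 + 17 + 12) / 21 = 333 / 21 = 15.8571
UCL = c̄ + 3√c̄ = 15.8571 + 3 × √15.8571 = 15.8571 + 3 × 3.9821 = 27.8035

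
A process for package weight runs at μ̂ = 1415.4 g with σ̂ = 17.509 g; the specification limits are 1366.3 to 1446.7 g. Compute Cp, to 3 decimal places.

Cp = (USL − LSL) / (6σ̂) = (1446.7 − 1366.3) / (6 × 17.509) = 80.4000 / 105.0540 = 0.7653

0.765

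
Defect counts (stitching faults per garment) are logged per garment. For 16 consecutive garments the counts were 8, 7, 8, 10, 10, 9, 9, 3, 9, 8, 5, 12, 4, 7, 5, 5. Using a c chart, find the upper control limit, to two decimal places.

15.62

c̄ = (8 + 7 + 8 + 10 + 10 + 9 + 9 + 3 + 9 + 8 + 5 + 12 + 4 + 7 + 5 + 5) / 16 = 119 / 16 = 7.4375
UCL = c̄ + 3√c̄ = 7.4375 + 3 × √7.4375 = 7.4375 + 3 × 2.7272 = 15.6190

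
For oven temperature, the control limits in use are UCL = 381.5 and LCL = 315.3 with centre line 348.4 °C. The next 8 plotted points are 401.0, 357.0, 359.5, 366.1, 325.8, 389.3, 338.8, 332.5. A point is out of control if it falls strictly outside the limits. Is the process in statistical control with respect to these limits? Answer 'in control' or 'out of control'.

out of control

Compare each point to [315.3, 381.5]: sample 1 = 401.0 > UCL; sample 6 = 389.3 > UCL.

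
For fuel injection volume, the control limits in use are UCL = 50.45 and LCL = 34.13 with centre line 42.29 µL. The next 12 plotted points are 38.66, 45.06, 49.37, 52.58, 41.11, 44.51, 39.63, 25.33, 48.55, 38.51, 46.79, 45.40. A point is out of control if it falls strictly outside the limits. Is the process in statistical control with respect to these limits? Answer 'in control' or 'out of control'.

out of control

Compare each point to [34.13, 50.45]: sample 4 = 52.58 > UCL; sample 8 = 25.33 < LCL.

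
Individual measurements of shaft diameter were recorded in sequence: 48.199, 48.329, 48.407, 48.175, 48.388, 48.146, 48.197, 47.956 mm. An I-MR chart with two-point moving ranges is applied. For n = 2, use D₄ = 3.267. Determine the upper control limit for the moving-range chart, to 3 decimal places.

0.554

Moving ranges: 0.130, 0.078, 0.232, 0.213, 0.242, 0.051, 0.241; M̄R̄ = 1.1870 / 7 = 0.1696
UCL_MR = D₄·M̄R̄ = 3.267 × 0.1696 = 0.5540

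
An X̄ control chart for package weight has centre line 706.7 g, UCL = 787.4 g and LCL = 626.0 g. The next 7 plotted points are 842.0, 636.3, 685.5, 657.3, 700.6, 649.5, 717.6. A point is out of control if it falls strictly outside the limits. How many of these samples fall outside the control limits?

Compare each point to [626.0, 787.4]: sample 1 = 842.0 > UCL.

1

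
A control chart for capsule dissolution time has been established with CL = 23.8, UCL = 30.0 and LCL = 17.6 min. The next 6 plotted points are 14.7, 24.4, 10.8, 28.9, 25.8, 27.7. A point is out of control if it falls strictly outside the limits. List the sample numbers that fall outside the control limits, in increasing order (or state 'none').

1, 3

Compare each point to [17.6, 30.0]: sample 1 = 14.7 < LCL; sample 3 = 10.8 < LCL.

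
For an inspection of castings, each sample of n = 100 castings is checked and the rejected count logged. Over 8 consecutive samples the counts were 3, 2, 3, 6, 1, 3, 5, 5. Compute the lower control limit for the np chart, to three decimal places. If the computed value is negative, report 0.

0.000

p̄ = Σdᵢ / (k·n) = 28 / (8 × 100) = 0.03500
LCL = np̄ − 3·√(np̄(1−p̄)) = 3.5000 − 3 × 1.8378 = -2.0134 → 0 (negative, so LCL = 0)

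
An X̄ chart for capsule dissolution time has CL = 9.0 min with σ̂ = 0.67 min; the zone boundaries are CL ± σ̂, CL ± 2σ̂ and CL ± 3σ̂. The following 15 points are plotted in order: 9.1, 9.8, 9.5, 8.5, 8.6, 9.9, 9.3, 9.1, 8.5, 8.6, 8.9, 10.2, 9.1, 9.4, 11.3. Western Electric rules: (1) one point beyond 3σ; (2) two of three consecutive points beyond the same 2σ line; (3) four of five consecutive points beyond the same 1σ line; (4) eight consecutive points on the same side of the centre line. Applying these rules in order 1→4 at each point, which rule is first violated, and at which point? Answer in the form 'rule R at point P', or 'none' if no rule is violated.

Zone of each point (C = within 1σ̂, B = 1σ̂–2σ̂, A = 2σ̂–3σ̂, * = beyond 3σ̂; sign = side of CL): 1:+C, 2:+B, 3:+C, 4:-C, 5:-C, 6:+B, 7:+C, 8:+C, 9:-C, 10:-C, 11:-C, 12:+B, 13:+C, 14:+C, 15:+*
Rule 1 (one point beyond the 3σ limits) is satisfied at point 15.

rule 1 at point 15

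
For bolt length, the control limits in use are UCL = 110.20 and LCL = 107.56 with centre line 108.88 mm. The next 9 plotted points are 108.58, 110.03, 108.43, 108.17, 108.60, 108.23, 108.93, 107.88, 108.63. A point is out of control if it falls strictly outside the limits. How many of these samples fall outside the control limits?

0

All 9 points lie within [107.56, 110.20].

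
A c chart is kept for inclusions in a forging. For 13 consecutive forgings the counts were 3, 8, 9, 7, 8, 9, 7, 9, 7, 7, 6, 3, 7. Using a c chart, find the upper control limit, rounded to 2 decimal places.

c̄ = (3 + 8 + 9 + 7 + 8 + 9 + 7 + 9 + 7 + 7 + 6 + 3 + 7) / 13 = 90 / 13 = 6.9231
UCL = c̄ + 3√c̄ = 6.9231 + 3 × √6.9231 = 6.9231 + 3 × 2.6312 = 14.8166

14.82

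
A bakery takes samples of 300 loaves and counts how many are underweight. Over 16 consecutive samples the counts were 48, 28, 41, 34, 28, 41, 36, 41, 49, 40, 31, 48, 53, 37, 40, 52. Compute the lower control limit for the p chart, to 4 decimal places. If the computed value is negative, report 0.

p̄ = Σdᵢ / (k·n) = 647 / (16 × 300) = 0.13479
LCL = p̄ − 3·√(p̄(1−p̄)/n) = 0.13479 − 3 × 0.01972 = 0.07564

0.0756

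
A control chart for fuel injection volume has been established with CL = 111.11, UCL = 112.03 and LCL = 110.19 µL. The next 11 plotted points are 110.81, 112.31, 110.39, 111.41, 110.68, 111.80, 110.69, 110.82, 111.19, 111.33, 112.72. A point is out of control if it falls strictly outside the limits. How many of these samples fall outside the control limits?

Compare each point to [110.19, 112.03]: sample 2 = 112.31 > UCL; sample 11 = 112.72 > UCL.

2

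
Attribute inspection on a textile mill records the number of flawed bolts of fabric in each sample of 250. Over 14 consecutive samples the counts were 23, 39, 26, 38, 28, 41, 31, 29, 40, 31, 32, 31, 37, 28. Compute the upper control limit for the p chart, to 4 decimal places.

p̄ = Σdᵢ / (k·n) = 454 / (14 × 250) = 0.12971
UCL = p̄ + 3·√(p̄(1−p̄)/n) = 0.12971 + 3 × √(0.12971×0.87029/250) = 0.12971 + 3 × 0.02125 = 0.19346

0.1935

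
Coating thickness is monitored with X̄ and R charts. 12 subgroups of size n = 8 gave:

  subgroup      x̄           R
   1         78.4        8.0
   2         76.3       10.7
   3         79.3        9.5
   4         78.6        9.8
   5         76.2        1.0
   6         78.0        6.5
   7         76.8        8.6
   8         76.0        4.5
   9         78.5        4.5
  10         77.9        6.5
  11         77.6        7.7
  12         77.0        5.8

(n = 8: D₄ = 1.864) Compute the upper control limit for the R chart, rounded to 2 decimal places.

12.91

R̄ = (8.0 + 10.7 + 9.5 + 9.8 + 1.0 + 6.5 + 8.6 + 4.5 + 4.5 + 6.5 + 7.7 + 5.8) / 12 = 83.1000 / 12 = 6.9250
UCL_R = D₄·R̄ = 1.864 × 6.9250 = 12.9082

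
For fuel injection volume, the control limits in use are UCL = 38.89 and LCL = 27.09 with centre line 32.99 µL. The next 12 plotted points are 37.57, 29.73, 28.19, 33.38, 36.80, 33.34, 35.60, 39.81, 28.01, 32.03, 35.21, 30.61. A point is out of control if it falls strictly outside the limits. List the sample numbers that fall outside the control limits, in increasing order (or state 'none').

Compare each point to [27.09, 38.89]: sample 8 = 39.81 > UCL.

8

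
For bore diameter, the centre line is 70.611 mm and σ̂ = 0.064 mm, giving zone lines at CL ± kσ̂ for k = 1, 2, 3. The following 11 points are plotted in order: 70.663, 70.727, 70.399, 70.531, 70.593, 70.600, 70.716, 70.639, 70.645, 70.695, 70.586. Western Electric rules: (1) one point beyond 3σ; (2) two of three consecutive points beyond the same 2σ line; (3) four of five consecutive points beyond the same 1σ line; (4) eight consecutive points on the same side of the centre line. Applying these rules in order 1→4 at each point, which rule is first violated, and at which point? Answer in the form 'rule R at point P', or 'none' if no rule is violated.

Zone of each point (C = within 1σ̂, B = 1σ̂–2σ̂, A = 2σ̂–3σ̂, * = beyond 3σ̂; sign = side of CL): 1:+C, 2:+B, 3:-*, 4:-B, 5:-C, 6:-C, 7:+B, 8:+C, 9:+C, 10:+B, 11:-C
Rule 1 (one point beyond the 3σ limits) is satisfied at point 3.

rule 1 at point 3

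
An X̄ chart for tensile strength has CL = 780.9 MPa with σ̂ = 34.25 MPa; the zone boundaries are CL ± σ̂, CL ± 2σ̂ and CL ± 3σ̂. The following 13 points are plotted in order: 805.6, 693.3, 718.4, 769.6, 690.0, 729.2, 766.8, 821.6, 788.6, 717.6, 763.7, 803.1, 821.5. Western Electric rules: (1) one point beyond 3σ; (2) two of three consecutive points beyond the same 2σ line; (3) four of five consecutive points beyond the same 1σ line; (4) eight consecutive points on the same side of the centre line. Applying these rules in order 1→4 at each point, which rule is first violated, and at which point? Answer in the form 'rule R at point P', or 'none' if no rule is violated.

rule 3 at point 6

Zone of each point (C = within 1σ̂, B = 1σ̂–2σ̂, A = 2σ̂–3σ̂, * = beyond 3σ̂; sign = side of CL): 1:+C, 2:-A, 3:-B, 4:-C, 5:-A, 6:-B, 7:-C, 8:+B, 9:+C, 10:-B, 11:-C, 12:+C, 13:+B
Rule 3 (four of five consecutive points beyond the same 1σ limit) is satisfied at point 6.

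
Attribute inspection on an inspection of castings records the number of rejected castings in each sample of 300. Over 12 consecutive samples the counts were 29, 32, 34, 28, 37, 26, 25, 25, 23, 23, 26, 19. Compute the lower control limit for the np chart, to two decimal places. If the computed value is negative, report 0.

p̄ = Σdᵢ / (k·n) = 327 / (12 × 300) = 0.09083
LCL = np̄ − 3·√(np̄(1−p̄)) = 27.2500 − 3 × 4.9774 = 12.3177

12.32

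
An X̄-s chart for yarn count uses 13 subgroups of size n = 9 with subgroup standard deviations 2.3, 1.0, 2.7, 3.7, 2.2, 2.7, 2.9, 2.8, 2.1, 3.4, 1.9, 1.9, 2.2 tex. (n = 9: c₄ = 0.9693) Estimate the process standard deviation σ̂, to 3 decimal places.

2.524

s̄ = (2.3 + 1.0 + 2.7 + 3.7 + 2.2 + 2.7 + 2.9 + 2.8 + 2.1 + 3.4 + 1.9 + 1.9 + 2.2) / 13 = 2.4462
σ̂ = s̄ / c₄ = 2.4462 / 0.9693 = 2.5236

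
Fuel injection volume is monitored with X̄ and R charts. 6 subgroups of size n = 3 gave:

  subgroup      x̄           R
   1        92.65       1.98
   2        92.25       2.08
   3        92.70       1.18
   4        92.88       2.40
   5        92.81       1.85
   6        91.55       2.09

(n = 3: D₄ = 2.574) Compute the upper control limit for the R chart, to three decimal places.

4.968

R̄ = (1.98 + 2.08 + 1.18 + 2.40 + 1.85 + 2.09) / 6 = 11.5800 / 6 = 1.9300
UCL_R = D₄·R̄ = 2.574 × 1.9300 = 4.9678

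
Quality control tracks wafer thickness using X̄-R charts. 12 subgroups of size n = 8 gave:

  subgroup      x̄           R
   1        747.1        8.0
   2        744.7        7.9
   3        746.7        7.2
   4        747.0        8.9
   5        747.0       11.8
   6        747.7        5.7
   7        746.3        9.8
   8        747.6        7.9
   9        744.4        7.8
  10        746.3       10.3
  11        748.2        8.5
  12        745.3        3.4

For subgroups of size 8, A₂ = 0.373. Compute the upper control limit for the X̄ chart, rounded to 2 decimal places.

749.55

X̄̄ = (747.1 + 744.7 + 746.7 + 747.0 + 747.0 + 747.7 + 746.3 + 747.6 + 744.4 + 746.3 + 748.2 + 745.3) / 12 = 8958.3000 / 12 = 746.5250
R̄ = (8.0 + 7.9 + 7.2 + 8.9 + 11.8 + 5.7 + 9.8 + 7.9 + 7.8 + 10.3 + 8.5 + 3.4) / 12 = 97.2000 / 12 = 8.1000
UCL = X̄̄ + A₂·R̄ = 746.5250 + 0.373 × 8.1000 = 749.5463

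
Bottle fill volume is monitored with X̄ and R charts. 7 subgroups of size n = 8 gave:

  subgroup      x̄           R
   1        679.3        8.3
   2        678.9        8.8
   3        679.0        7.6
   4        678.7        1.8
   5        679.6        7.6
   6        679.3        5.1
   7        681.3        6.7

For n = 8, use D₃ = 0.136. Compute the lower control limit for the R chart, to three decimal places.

0.892

R̄ = (8.3 + 8.8 + 7.6 + 1.8 + 7.6 + 5.1 + 6.7) / 7 = 45.9000 / 7 = 6.5571
LCL_R = D₃·R̄ = 0.136 × 6.5571 = 0.8918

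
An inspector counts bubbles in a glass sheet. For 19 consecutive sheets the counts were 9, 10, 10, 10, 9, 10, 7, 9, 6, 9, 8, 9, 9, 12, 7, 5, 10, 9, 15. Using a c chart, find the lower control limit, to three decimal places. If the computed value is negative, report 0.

c̄ = (9 + 10 + 10 + 10 + 9 + 10 + 7 + 9 + 6 + 9 + 8 + 9 + 9 + 12 + 7 + 5 + 10 + 9 + 15) / 19 = 173 / 19 = 9.1053
LCL = c̄ − 3√c̄ = 9.1053 − 3 × 3.0175 = 0.0528

0.053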